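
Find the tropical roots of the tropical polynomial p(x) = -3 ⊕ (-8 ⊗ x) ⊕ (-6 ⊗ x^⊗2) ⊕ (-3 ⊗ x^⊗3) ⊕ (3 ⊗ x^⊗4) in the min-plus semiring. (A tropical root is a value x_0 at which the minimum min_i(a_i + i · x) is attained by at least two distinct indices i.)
Roots: {-6, -3, -2, 5}

Each tropical root is a break point of the lower envelope of the lines y = a_i + i · x (there are 5 lines, with slopes 0, 1, ..., 4). Only the lines that attain the minimum somewhere contribute to roots; other lines are dominated. Here the surviving (envelope) indices are i = 4, i = 3, i = 2, i = 1, i = 0.
Intersections between consecutive envelope lines give the roots: for adjacent envelope indices i < j the intersection is x = (a_i − a_j) / (j − i). Reading off the sorted break points: {-6, -3, -2, 5}.
Verification: at each break x_0, at least two indices attain the minimum of min_i(a_i + i · x_0).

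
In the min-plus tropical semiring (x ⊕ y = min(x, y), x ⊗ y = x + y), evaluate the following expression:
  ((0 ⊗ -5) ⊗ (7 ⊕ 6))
((0 ⊗ -5) ⊗ (7 ⊕ 6)) = 1

Expand innermost to outermost. Recall ⊕ takes the minimum of its arguments and ⊗ takes their sum. Working out the expression ((0 ⊗ -5) ⊗ (7 ⊕ 6)) gives 1.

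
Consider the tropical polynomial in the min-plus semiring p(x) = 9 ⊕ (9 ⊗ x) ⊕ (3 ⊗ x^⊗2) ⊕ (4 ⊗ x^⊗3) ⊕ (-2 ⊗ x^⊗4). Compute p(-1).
p(-1) = -6

A tropical monomial a ⊗ x^⊗i evaluates to a + i · x. Evaluating each term at x = -1:
  Term 0 contributes 9 + 0 · -1 = 9
  Term 1 contributes 9 + 1 · -1 = 8
  Term 2 contributes 3 + 2 · -1 = 1
  Term 3 contributes 4 + 3 · -1 = 1
  Term 4 contributes -2 + 4 · -1 = -6
p(-1) = ⊕ of these = min[9, 8, 1, 1, -6] = -6.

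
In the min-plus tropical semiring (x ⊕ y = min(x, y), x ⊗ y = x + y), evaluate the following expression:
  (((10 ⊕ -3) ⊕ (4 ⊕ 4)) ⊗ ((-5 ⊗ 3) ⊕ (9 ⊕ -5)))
(((10 ⊕ -3) ⊕ (4 ⊕ 4)) ⊗ ((-5 ⊗ 3) ⊕ (9 ⊕ -5))) = -8

Expand innermost to outermost. Recall ⊕ takes the minimum of its arguments and ⊗ takes their sum. Working out the expression (((10 ⊕ -3) ⊕ (4 ⊕ 4)) ⊗ ((-5 ⊗ 3) ⊕ (9 ⊕ -5))) gives -8.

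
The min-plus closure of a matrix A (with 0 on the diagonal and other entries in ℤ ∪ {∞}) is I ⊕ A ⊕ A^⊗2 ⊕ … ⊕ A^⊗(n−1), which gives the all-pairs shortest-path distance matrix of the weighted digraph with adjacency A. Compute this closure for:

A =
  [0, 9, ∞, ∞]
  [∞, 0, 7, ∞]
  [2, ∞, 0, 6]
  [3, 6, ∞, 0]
Closure =
  [0, 9, 16, 22]
  [9, 0, 7, 13]
  [2, 11, 0, 6]
  [3, 6, 13, 0]

This is the Floyd-Warshall all-pairs shortest-path computation. For each intermediate vertex k = 0, 1, …, 3, update dist[i][j] ← min(dist[i][j], dist[i][k] + dist[k][j]). The final matrix gives, for each (i, j), the minimum total weight of any directed path from i to j (possibly empty when i = j).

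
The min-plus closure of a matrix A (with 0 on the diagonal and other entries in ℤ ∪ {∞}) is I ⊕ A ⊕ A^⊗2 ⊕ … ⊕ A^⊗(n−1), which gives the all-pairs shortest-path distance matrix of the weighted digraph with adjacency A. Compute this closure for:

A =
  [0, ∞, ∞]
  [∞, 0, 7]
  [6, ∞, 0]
Closure =
  [0, ∞, ∞]
  [13, 0, 7]
  [6, ∞, 0]

This is the Floyd-Warshall all-pairs shortest-path computation. For each intermediate vertex k = 0, 1, …, 2, update dist[i][j] ← min(dist[i][j], dist[i][k] + dist[k][j]). The final matrix gives, for each (i, j), the minimum total weight of any directed path from i to j (possibly empty when i = j).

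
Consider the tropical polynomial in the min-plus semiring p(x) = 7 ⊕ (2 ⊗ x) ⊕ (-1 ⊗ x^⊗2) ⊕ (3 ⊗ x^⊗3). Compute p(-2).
p(-2) = -5

A tropical monomial a ⊗ x^⊗i evaluates to a + i · x. Evaluating each term at x = -2:
  Term 0 contributes 7 + 0 · -2 = 7
  Term 1 contributes 2 + 1 · -2 = 0
  Term 2 contributes -1 + 2 · -2 = -5
  Term 3 contributes 3 + 3 · -2 = -3
p(-2) = ⊕ of these = min[7, 0, -5, -3] = -5.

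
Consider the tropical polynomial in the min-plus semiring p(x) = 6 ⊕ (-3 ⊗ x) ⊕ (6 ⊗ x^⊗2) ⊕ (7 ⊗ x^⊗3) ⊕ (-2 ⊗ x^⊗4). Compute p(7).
p(7) = 4

A tropical monomial a ⊗ x^⊗i evaluates to a + i · x. Evaluating each term at x = 7:
  Term 0 contributes 6 + 0 · 7 = 6
  Term 1 contributes -3 + 1 · 7 = 4
  Term 2 contributes 6 + 2 · 7 = 20
  Term 3 contributes 7 + 3 · 7 = 28
  Term 4 contributes -2 + 4 · 7 = 26
p(7) = ⊕ of these = min[6, 4, 20, 28, 26] = 4.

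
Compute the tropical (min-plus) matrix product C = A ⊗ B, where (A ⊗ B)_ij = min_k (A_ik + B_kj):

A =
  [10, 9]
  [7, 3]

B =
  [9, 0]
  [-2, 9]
A ⊗ B =
  [7, 10]
  [1, 7]

Apply the min-plus product entry-by-entry:
  C[0][0] = min over k of (A[0][0] + B[0][0] = 10 + 9 = 19, A[0][1] + B[1][0] = 9 + -2 = 7) = 7 (attained at k = 1)
  C[0][1] = min over k of (A[0][0] + B[0][1] = 10 + 0 = 10, A[0][1] + B[1][1] = 9 + 9 = 18) = 10 (attained at k = 0)
  C[1][0] = min over k of (A[1][0] + B[0][0] = 7 + 9 = 16, A[1][1] + B[1][0] = 3 + -2 = 1) = 1 (attained at k = 1)
  C[1][1] = min over k of (A[1][0] + B[0][1] = 7 + 0 = 7, A[1][1] + B[1][1] = 3 + 9 = 12) = 7 (attained at k = 0)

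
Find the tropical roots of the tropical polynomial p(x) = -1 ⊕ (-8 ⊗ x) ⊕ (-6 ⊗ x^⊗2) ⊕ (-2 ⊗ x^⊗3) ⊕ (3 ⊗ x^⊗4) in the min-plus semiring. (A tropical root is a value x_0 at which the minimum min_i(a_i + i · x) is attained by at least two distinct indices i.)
Roots: {-5, -4, -2, 7}

Each tropical root is a break point of the lower envelope of the lines y = a_i + i · x (there are 5 lines, with slopes 0, 1, ..., 4). Only the lines that attain the minimum somewhere contribute to roots; other lines are dominated. Here the surviving (envelope) indices are i = 4, i = 3, i = 2, i = 1, i = 0.
Intersections between consecutive envelope lines give the roots: for adjacent envelope indices i < j the intersection is x = (a_i − a_j) / (j − i). Reading off the sorted break points: {-5, -4, -2, 7}.
Verification: at each break x_0, at least two indices attain the minimum of min_i(a_i + i · x_0).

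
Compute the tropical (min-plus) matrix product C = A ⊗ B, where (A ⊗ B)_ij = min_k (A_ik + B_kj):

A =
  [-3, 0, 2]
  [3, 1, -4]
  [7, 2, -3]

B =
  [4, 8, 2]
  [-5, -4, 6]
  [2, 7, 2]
A ⊗ B =
  [-5, -4, -1]
  [-4, -3, -2]
  [-3, -2, -1]

Apply the min-plus product entry-by-entry:
  C[0][0] = min over k of (A[0][0] + B[0][0] = -3 + 4 = 1, A[0][1] + B[1][0] = 0 + -5 = -5, A[0][2] + B[2][0] = 2 + 2 = 4) = -5 (attained at k = 1)
  C[0][1] = min over k of (A[0][0] + B[0][1] = -3 + 8 = 5, A[0][1] + B[1][1] = 0 + -4 = -4, A[0][2] + B[2][1] = 2 + 7 = 9) = -4 (attained at k = 1)
  C[0][2] = min over k of (A[0][0] + B[0][2] = -3 + 2 = -1, A[0][1] + B[1][2] = 0 + 6 = 6, A[0][2] + B[2][2] = 2 + 2 = 4) = -1 (attained at k = 0)
  C[1][0] = min over k of (A[1][0] + B[0][0] = 3 + 4 = 7, A[1][1] + B[1][0] = 1 + -5 = -4, A[1][2] + B[2][0] = -4 + 2 = -2) = -4 (attained at k = 1)
  C[1][1] = min over k of (A[1][0] + B[0][1] = 3 + 8 = 11, A[1][1] + B[1][1] = 1 + -4 = -3, A[1][2] + B[2][1] = -4 + 7 = 3) = -3 (attained at k = 1)
  C[1][2] = min over k of (A[1][0] + B[0][2] = 3 + 2 = 5, A[1][1] + B[1][2] = 1 + 6 = 7, A[1][2] + B[2][2] = -4 + 2 = -2) = -2 (attained at k = 2)
  C[2][0] = min over k of (A[2][0] + B[0][0] = 7 + 4 = 11, A[2][1] + B[1][0] = 2 + -5 = -3, A[2][2] + B[2][0] = -3 + 2 = -1) = -3 (attained at k = 1)
  C[2][1] = min over k of (A[2][0] + B[0][1] = 7 + 8 = 15, A[2][1] + B[1][1] = 2 + -4 = -2, A[2][2] + B[2][1] = -3 + 7 = 4) = -2 (attained at k = 1)
  C[2][2] = min over k of (A[2][0] + B[0][2] = 7 + 2 = 9, A[2][1] + B[1][2] = 2 + 6 = 8, A[2][2] + B[2][2] = -3 + 2 = -1) = -1 (attained at k = 2)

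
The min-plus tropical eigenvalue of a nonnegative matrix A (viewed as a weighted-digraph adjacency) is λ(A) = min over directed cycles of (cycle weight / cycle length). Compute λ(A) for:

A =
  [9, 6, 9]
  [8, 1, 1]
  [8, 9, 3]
λ(A) = 1

Enumerate directed cycles and compute their means (weight / length). Sample:
  cycle 0 → 0: weight = 9, length = 1, mean = 9/1 ≈ 9.000
  cycle 1 → 1: weight = 1, length = 1, mean = 1/1 ≈ 1.000
  cycle 2 → 2: weight = 3, length = 1, mean = 3/1 ≈ 3.000
  cycle 0 → 1 → 0: weight = 14, length = 2, mean = 14/2 ≈ 7.000
  cycle 0 → 2 → 0: weight = 17, length = 2, mean = 17/2 ≈ 8.500
  cycle 1 → 0 → 1: weight = 14, length = 2, mean = 14/2 ≈ 7.000
Minimum mean = 1.000, attained e.g. along the cycle 1 → 1 with weight 1 and length 1. So λ(A) = 1/1 = 1.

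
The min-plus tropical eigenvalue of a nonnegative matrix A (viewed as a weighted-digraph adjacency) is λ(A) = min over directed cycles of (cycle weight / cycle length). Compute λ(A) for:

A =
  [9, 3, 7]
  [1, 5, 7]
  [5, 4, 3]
λ(A) = 2

Enumerate directed cycles and compute their means (weight / length). Sample:
  cycle 0 → 0: weight = 9, length = 1, mean = 9/1 ≈ 9.000
  cycle 1 → 1: weight = 5, length = 1, mean = 5/1 ≈ 5.000
  cycle 2 → 2: weight = 3, length = 1, mean = 3/1 ≈ 3.000
  cycle 0 → 1 → 0: weight = 4, length = 2, mean = 4/2 ≈ 2.000
  cycle 0 → 2 → 0: weight = 12, length = 2, mean = 12/2 ≈ 6.000
  cycle 1 → 0 → 1: weight = 4, length = 2, mean = 4/2 ≈ 2.000
Minimum mean = 2.000, attained e.g. along the cycle 0 → 1 → 0 with weight 4 and length 2. So λ(A) = 4/2 = 2.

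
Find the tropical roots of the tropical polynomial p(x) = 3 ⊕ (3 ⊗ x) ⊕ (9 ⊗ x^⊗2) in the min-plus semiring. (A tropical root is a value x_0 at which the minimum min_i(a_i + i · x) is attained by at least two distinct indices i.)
Roots: {-6, 0}

Each tropical root is a break point of the lower envelope of the lines y = a_i + i · x (there are 3 lines, with slopes 0, 1, ..., 2). Only the lines that attain the minimum somewhere contribute to roots; other lines are dominated. Here the surviving (envelope) indices are i = 2, i = 1, i = 0.
Intersections between consecutive envelope lines give the roots: for adjacent envelope indices i < j the intersection is x = (a_i − a_j) / (j − i). Reading off the sorted break points: {-6, 0}.
Verification: at each break x_0, at least two indices attain the minimum of min_i(a_i + i · x_0).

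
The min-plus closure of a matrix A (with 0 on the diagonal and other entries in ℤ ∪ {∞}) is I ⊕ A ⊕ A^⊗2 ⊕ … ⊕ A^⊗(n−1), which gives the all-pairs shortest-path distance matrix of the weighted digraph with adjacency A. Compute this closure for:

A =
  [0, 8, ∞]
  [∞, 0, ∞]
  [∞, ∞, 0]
Closure =
  [0, 8, ∞]
  [∞, 0, ∞]
  [∞, ∞, 0]

This is the Floyd-Warshall all-pairs shortest-path computation. For each intermediate vertex k = 0, 1, …, 2, update dist[i][j] ← min(dist[i][j], dist[i][k] + dist[k][j]). The final matrix gives, for each (i, j), the minimum total weight of any directed path from i to j (possibly empty when i = j).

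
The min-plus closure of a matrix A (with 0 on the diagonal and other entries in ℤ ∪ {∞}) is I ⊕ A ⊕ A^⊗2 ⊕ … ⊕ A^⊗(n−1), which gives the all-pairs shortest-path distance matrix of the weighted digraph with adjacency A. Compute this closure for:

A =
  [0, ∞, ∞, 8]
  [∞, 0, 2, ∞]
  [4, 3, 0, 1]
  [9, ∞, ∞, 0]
Closure =
  [0, ∞, ∞, 8]
  [6, 0, 2, 3]
  [4, 3, 0, 1]
  [9, ∞, ∞, 0]

This is the Floyd-Warshall all-pairs shortest-path computation. For each intermediate vertex k = 0, 1, …, 3, update dist[i][j] ← min(dist[i][j], dist[i][k] + dist[k][j]). The final matrix gives, for each (i, j), the minimum total weight of any directed path from i to j (possibly empty when i = j).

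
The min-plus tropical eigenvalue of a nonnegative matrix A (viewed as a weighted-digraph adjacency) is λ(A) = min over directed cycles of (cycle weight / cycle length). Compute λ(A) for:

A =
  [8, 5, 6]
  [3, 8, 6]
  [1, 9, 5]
λ(A) = 7/2

Enumerate directed cycles and compute their means (weight / length). Sample:
  cycle 0 → 0: weight = 8, length = 1, mean = 8/1 ≈ 8.000
  cycle 1 → 1: weight = 8, length = 1, mean = 8/1 ≈ 8.000
  cycle 2 → 2: weight = 5, length = 1, mean = 5/1 ≈ 5.000
  cycle 0 → 1 → 0: weight = 8, length = 2, mean = 8/2 ≈ 4.000
  cycle 0 → 2 → 0: weight = 7, length = 2, mean = 7/2 ≈ 3.500
  cycle 1 → 0 → 1: weight = 8, length = 2, mean = 8/2 ≈ 4.000
Minimum mean = 3.500, attained e.g. along the cycle 0 → 2 → 0 with weight 7 and length 2. So λ(A) = 7/2 = 7/2.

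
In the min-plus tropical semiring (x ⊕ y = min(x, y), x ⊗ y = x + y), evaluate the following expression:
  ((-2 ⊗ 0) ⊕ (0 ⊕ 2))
((-2 ⊗ 0) ⊕ (0 ⊕ 2)) = -2

Expand innermost to outermost. Recall ⊕ takes the minimum of its arguments and ⊗ takes their sum. Working out the expression ((-2 ⊗ 0) ⊕ (0 ⊕ 2)) gives -2.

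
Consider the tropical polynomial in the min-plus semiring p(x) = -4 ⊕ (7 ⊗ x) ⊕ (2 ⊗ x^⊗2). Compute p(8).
p(8) = -4

A tropical monomial a ⊗ x^⊗i evaluates to a + i · x. Evaluating each term at x = 8:
  Term 0 contributes -4 + 0 · 8 = -4
  Term 1 contributes 7 + 1 · 8 = 15
  Term 2 contributes 2 + 2 · 8 = 18
p(8) = ⊕ of these = min[-4, 15, 18] = -4.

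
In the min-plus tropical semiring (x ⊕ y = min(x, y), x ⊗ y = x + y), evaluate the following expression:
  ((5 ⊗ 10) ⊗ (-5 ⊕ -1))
((5 ⊗ 10) ⊗ (-5 ⊕ -1)) = 10

Expand innermost to outermost. Recall ⊕ takes the minimum of its arguments and ⊗ takes their sum. Working out the expression ((5 ⊗ 10) ⊗ (-5 ⊕ -1)) gives 10.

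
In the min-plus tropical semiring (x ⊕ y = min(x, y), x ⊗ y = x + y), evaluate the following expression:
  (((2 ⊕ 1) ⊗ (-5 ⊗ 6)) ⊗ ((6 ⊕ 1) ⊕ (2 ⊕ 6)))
(((2 ⊕ 1) ⊗ (-5 ⊗ 6)) ⊗ ((6 ⊕ 1) ⊕ (2 ⊕ 6))) = 3

Expand innermost to outermost. Recall ⊕ takes the minimum of its arguments and ⊗ takes their sum. Working out the expression (((2 ⊕ 1) ⊗ (-5 ⊗ 6)) ⊗ ((6 ⊕ 1) ⊕ (2 ⊕ 6))) gives 3.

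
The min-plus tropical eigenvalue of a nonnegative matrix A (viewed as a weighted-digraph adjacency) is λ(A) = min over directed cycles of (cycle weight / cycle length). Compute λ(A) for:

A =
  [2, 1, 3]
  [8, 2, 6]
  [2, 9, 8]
λ(A) = 2

Enumerate directed cycles and compute their means (weight / length). Sample:
  cycle 0 → 0: weight = 2, length = 1, mean = 2/1 ≈ 2.000
  cycle 1 → 1: weight = 2, length = 1, mean = 2/1 ≈ 2.000
  cycle 2 → 2: weight = 8, length = 1, mean = 8/1 ≈ 8.000
  cycle 0 → 1 → 0: weight = 9, length = 2, mean = 9/2 ≈ 4.500
  cycle 0 → 2 → 0: weight = 5, length = 2, mean = 5/2 ≈ 2.500
  cycle 1 → 0 → 1: weight = 9, length = 2, mean = 9/2 ≈ 4.500
Minimum mean = 2.000, attained e.g. along the cycle 0 → 0 with weight 2 and length 1. So λ(A) = 2/1 = 2.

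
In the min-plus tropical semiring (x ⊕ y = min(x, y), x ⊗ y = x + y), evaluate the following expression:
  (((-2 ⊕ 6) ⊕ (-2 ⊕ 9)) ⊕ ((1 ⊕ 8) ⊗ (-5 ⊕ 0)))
(((-2 ⊕ 6) ⊕ (-2 ⊕ 9)) ⊕ ((1 ⊕ 8) ⊗ (-5 ⊕ 0))) = -4

Expand innermost to outermost. Recall ⊕ takes the minimum of its arguments and ⊗ takes their sum. Working out the expression (((-2 ⊕ 6) ⊕ (-2 ⊕ 9)) ⊕ ((1 ⊕ 8) ⊗ (-5 ⊕ 0))) gives -4.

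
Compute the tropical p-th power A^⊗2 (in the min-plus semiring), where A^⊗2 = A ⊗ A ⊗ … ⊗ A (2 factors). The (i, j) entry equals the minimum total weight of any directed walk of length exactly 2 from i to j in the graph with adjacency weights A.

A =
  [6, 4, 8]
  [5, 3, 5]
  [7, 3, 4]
A^⊗2 =
  [9, 7, 9]
  [8, 6, 8]
  [8, 6, 8]

Each entry (A^⊗2)_ij equals the minimum over all length-2 walks i = v_0 → v_1 → … → v_2 = j of Σ_t A[v_t][v_{t+1}]. For example, for (i, j) = (0, 2) we minimise over 3 possible intermediate vertex sequences; the minimum is 9, attained along the walk 0 → 1 → 2.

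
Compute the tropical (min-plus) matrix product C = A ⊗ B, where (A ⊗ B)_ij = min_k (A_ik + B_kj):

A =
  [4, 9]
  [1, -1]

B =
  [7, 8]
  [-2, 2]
A ⊗ B =
  [7, 11]
  [-3, 1]

Apply the min-plus product entry-by-entry:
  C[0][0] = min over k of (A[0][0] + B[0][0] = 4 + 7 = 11, A[0][1] + B[1][0] = 9 + -2 = 7) = 7 (attained at k = 1)
  C[0][1] = min over k of (A[0][0] + B[0][1] = 4 + 8 = 12, A[0][1] + B[1][1] = 9 + 2 = 11) = 11 (attained at k = 1)
  C[1][0] = min over k of (A[1][0] + B[0][0] = 1 + 7 = 8, A[1][1] + B[1][0] = -1 + -2 = -3) = -3 (attained at k = 1)
  C[1][1] = min over k of (A[1][0] + B[0][1] = 1 + 8 = 9, A[1][1] + B[1][1] = -1 + 2 = 1) = 1 (attained at k = 1)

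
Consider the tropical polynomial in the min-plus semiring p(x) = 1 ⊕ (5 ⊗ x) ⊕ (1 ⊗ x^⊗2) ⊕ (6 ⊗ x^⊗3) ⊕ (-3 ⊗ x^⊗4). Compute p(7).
p(7) = 1

A tropical monomial a ⊗ x^⊗i evaluates to a + i · x. Evaluating each term at x = 7:
  Term 0 contributes 1 + 0 · 7 = 1
  Term 1 contributes 5 + 1 · 7 = 12
  Term 2 contributes 1 + 2 · 7 = 15
  Term 3 contributes 6 + 3 · 7 = 27
  Term 4 contributes -3 + 4 · 7 = 25
p(7) = ⊕ of these = min[1, 12, 15, 27, 25] = 1.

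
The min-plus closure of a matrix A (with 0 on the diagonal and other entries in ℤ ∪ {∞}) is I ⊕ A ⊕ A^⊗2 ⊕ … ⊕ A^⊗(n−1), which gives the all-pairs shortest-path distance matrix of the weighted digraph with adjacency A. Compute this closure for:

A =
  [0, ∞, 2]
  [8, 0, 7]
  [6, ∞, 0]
Closure =
  [0, ∞, 2]
  [8, 0, 7]
  [6, ∞, 0]

This is the Floyd-Warshall all-pairs shortest-path computation. For each intermediate vertex k = 0, 1, …, 2, update dist[i][j] ← min(dist[i][j], dist[i][k] + dist[k][j]). The final matrix gives, for each (i, j), the minimum total weight of any directed path from i to j (possibly empty when i = j).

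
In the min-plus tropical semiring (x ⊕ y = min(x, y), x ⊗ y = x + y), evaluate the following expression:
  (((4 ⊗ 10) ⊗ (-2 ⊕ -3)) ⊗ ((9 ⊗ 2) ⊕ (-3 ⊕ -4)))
(((4 ⊗ 10) ⊗ (-2 ⊕ -3)) ⊗ ((9 ⊗ 2) ⊕ (-3 ⊕ -4))) = 7

Expand innermost to outermost. Recall ⊕ takes the minimum of its arguments and ⊗ takes their sum. Working out the expression (((4 ⊗ 10) ⊗ (-2 ⊕ -3)) ⊗ ((9 ⊗ 2) ⊕ (-3 ⊕ -4))) gives 7.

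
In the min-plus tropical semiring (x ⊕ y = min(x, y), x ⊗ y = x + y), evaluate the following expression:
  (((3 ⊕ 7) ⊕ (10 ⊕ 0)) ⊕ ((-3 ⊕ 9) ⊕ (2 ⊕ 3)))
(((3 ⊕ 7) ⊕ (10 ⊕ 0)) ⊕ ((-3 ⊕ 9) ⊕ (2 ⊕ 3))) = -3

Expand innermost to outermost. Recall ⊕ takes the minimum of its arguments and ⊗ takes their sum. Working out the expression (((3 ⊕ 7) ⊕ (10 ⊕ 0)) ⊕ ((-3 ⊕ 9) ⊕ (2 ⊕ 3))) gives -3.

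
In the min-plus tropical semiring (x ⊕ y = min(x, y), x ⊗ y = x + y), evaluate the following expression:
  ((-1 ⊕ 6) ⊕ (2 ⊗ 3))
((-1 ⊕ 6) ⊕ (2 ⊗ 3)) = -1

Expand innermost to outermost. Recall ⊕ takes the minimum of its arguments and ⊗ takes their sum. Working out the expression ((-1 ⊕ 6) ⊕ (2 ⊗ 3)) gives -1.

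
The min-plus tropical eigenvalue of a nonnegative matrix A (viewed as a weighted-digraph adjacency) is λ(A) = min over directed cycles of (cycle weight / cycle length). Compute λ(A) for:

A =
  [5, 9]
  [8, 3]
λ(A) = 3

Enumerate directed cycles and compute their means (weight / length). Sample:
  cycle 0 → 0: weight = 5, length = 1, mean = 5/1 ≈ 5.000
  cycle 1 → 1: weight = 3, length = 1, mean = 3/1 ≈ 3.000
  cycle 0 → 1 → 0: weight = 17, length = 2, mean = 17/2 ≈ 8.500
  cycle 1 → 0 → 1: weight = 17, length = 2, mean = 17/2 ≈ 8.500
Minimum mean = 3.000, attained e.g. along the cycle 1 → 1 with weight 3 and length 1. So λ(A) = 3/1 = 3.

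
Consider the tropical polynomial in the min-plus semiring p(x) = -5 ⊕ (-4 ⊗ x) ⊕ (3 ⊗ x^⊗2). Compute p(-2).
p(-2) = -6

A tropical monomial a ⊗ x^⊗i evaluates to a + i · x. Evaluating each term at x = -2:
  Term 0 contributes -5 + 0 · -2 = -5
  Term 1 contributes -4 + 1 · -2 = -6
  Term 2 contributes 3 + 2 · -2 = -1
p(-2) = ⊕ of these = min[-5, -6, -1] = -6.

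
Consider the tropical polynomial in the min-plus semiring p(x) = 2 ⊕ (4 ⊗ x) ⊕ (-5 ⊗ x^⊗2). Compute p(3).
p(3) = 1

A tropical monomial a ⊗ x^⊗i evaluates to a + i · x. Evaluating each term at x = 3:
  Term 0 contributes 2 + 0 · 3 = 2
  Term 1 contributes 4 + 1 · 3 = 7
  Term 2 contributes -5 + 2 · 3 = 1
p(3) = ⊕ of these = min[2, 7, 1] = 1.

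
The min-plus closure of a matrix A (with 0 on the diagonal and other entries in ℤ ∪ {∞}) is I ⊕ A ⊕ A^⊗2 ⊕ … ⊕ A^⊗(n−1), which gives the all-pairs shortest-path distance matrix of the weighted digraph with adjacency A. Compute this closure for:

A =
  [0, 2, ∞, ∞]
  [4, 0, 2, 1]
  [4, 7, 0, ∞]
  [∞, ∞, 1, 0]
Closure =
  [0, 2, 4, 3]
  [4, 0, 2, 1]
  [4, 6, 0, 7]
  [5, 7, 1, 0]

This is the Floyd-Warshall all-pairs shortest-path computation. For each intermediate vertex k = 0, 1, …, 3, update dist[i][j] ← min(dist[i][j], dist[i][k] + dist[k][j]). The final matrix gives, for each (i, j), the minimum total weight of any directed path from i to j (possibly empty when i = j).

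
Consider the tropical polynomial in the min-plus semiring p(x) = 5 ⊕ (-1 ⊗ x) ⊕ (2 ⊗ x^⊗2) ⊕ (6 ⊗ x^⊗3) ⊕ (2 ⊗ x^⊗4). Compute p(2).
p(2) = 1

A tropical monomial a ⊗ x^⊗i evaluates to a + i · x. Evaluating each term at x = 2:
  Term 0 contributes 5 + 0 · 2 = 5
  Term 1 contributes -1 + 1 · 2 = 1
  Term 2 contributes 2 + 2 · 2 = 6
  Term 3 contributes 6 + 3 · 2 = 12
  Term 4 contributes 2 + 4 · 2 = 10
p(2) = ⊕ of these = min[5, 1, 6, 12, 10] = 1.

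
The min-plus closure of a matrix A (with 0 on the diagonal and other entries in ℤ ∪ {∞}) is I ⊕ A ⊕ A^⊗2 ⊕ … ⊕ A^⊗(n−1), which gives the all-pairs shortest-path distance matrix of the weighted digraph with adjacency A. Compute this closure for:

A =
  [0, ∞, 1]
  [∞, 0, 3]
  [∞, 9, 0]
Closure =
  [0, 10, 1]
  [∞, 0, 3]
  [∞, 9, 0]

This is the Floyd-Warshall all-pairs shortest-path computation. For each intermediate vertex k = 0, 1, …, 2, update dist[i][j] ← min(dist[i][j], dist[i][k] + dist[k][j]). The final matrix gives, for each (i, j), the minimum total weight of any directed path from i to j (possibly empty when i = j).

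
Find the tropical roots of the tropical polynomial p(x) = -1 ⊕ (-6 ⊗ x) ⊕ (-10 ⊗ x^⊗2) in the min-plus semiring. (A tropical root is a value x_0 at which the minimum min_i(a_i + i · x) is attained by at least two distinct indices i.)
Roots: {4, 5}

Each tropical root is a break point of the lower envelope of the lines y = a_i + i · x (there are 3 lines, with slopes 0, 1, ..., 2). Only the lines that attain the minimum somewhere contribute to roots; other lines are dominated. Here the surviving (envelope) indices are i = 2, i = 1, i = 0.
Intersections between consecutive envelope lines give the roots: for adjacent envelope indices i < j the intersection is x = (a_i − a_j) / (j − i). Reading off the sorted break points: {4, 5}.
Verification: at each break x_0, at least two indices attain the minimum of min_i(a_i + i · x_0).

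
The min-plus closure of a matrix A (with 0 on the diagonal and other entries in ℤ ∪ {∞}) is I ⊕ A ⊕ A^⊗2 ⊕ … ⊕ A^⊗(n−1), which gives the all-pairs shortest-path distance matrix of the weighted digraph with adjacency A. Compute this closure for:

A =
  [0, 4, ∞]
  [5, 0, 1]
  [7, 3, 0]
Closure =
  [0, 4, 5]
  [5, 0, 1]
  [7, 3, 0]

This is the Floyd-Warshall all-pairs shortest-path computation. For each intermediate vertex k = 0, 1, …, 2, update dist[i][j] ← min(dist[i][j], dist[i][k] + dist[k][j]). The final matrix gives, for each (i, j), the minimum total weight of any directed path from i to j (possibly empty when i = j).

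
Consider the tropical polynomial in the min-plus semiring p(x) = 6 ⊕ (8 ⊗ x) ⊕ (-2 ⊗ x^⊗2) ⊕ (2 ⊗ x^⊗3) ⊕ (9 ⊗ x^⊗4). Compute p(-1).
p(-1) = -4

A tropical monomial a ⊗ x^⊗i evaluates to a + i · x. Evaluating each term at x = -1:
  Term 0 contributes 6 + 0 · -1 = 6
  Term 1 contributes 8 + 1 · -1 = 7
  Term 2 contributes -2 + 2 · -1 = -4
  Term 3 contributes 2 + 3 · -1 = -1
  Term 4 contributes 9 + 4 · -1 = 5
p(-1) = ⊕ of these = min[6, 7, -4, -1, 5] = -4.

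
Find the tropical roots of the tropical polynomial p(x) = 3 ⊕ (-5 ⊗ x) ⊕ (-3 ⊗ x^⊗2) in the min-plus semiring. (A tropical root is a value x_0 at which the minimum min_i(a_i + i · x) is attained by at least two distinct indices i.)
Roots: {-2, 8}

Each tropical root is a break point of the lower envelope of the lines y = a_i + i · x (there are 3 lines, with slopes 0, 1, ..., 2). Only the lines that attain the minimum somewhere contribute to roots; other lines are dominated. Here the surviving (envelope) indices are i = 2, i = 1, i = 0.
Intersections between consecutive envelope lines give the roots: for adjacent envelope indices i < j the intersection is x = (a_i − a_j) / (j − i). Reading off the sorted break points: {-2, 8}.
Verification: at each break x_0, at least two indices attain the minimum of min_i(a_i + i · x_0).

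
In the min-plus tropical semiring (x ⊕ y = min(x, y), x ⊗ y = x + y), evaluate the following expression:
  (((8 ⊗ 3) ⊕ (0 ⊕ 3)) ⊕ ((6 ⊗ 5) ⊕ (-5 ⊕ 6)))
(((8 ⊗ 3) ⊕ (0 ⊕ 3)) ⊕ ((6 ⊗ 5) ⊕ (-5 ⊕ 6))) = -5

Expand innermost to outermost. Recall ⊕ takes the minimum of its arguments and ⊗ takes their sum. Working out the expression (((8 ⊗ 3) ⊕ (0 ⊕ 3)) ⊕ ((6 ⊗ 5) ⊕ (-5 ⊕ 6))) gives -5.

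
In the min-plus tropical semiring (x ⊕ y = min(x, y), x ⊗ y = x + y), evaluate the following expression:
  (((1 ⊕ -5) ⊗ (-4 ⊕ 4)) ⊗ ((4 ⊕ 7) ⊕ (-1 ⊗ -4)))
(((1 ⊕ -5) ⊗ (-4 ⊕ 4)) ⊗ ((4 ⊕ 7) ⊕ (-1 ⊗ -4))) = -14

Expand innermost to outermost. Recall ⊕ takes the minimum of its arguments and ⊗ takes their sum. Working out the expression (((1 ⊕ -5) ⊗ (-4 ⊕ 4)) ⊗ ((4 ⊕ 7) ⊕ (-1 ⊗ -4))) gives -14.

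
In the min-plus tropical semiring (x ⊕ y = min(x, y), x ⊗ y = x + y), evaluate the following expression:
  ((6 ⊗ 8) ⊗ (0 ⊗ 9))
((6 ⊗ 8) ⊗ (0 ⊗ 9)) = 23

Expand innermost to outermost. Recall ⊕ takes the minimum of its arguments and ⊗ takes their sum. Working out the expression ((6 ⊗ 8) ⊗ (0 ⊗ 9)) gives 23.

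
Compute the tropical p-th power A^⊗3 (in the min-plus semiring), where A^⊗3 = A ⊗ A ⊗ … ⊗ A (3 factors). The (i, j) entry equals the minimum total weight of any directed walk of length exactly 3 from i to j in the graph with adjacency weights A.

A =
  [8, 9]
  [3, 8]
A^⊗3 =
  [20, 21]
  [15, 20]

Each entry (A^⊗3)_ij equals the minimum over all length-3 walks i = v_0 → v_1 → … → v_3 = j of Σ_t A[v_t][v_{t+1}]. For example, for (i, j) = (0, 1) we minimise over 4 possible intermediate vertex sequences; the minimum is 21, attained along the walk 0 → 1 → 0 → 1.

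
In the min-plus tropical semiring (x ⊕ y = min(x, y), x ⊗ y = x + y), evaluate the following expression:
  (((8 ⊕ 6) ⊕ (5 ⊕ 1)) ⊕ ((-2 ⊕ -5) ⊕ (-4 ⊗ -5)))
(((8 ⊕ 6) ⊕ (5 ⊕ 1)) ⊕ ((-2 ⊕ -5) ⊕ (-4 ⊗ -5))) = -9

Expand innermost to outermost. Recall ⊕ takes the minimum of its arguments and ⊗ takes their sum. Working out the expression (((8 ⊕ 6) ⊕ (5 ⊕ 1)) ⊕ ((-2 ⊕ -5) ⊕ (-4 ⊗ -5))) gives -9.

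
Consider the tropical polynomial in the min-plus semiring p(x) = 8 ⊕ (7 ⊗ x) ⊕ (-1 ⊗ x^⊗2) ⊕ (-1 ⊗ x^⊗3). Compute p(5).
p(5) = 8

A tropical monomial a ⊗ x^⊗i evaluates to a + i · x. Evaluating each term at x = 5:
  Term 0 contributes 8 + 0 · 5 = 8
  Term 1 contributes 7 + 1 · 5 = 12
  Term 2 contributes -1 + 2 · 5 = 9
  Term 3 contributes -1 + 3 · 5 = 14
p(5) = ⊕ of these = min[8, 12, 9, 14] = 8.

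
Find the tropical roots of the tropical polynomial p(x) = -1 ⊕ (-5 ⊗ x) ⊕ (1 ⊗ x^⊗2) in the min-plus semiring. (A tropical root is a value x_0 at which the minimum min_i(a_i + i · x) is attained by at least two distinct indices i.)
Roots: {-6, 4}

Each tropical root is a break point of the lower envelope of the lines y = a_i + i · x (there are 3 lines, with slopes 0, 1, ..., 2). Only the lines that attain the minimum somewhere contribute to roots; other lines are dominated. Here the surviving (envelope) indices are i = 2, i = 1, i = 0.
Intersections between consecutive envelope lines give the roots: for adjacent envelope indices i < j the intersection is x = (a_i − a_j) / (j − i). Reading off the sorted break points: {-6, 4}.
Verification: at each break x_0, at least two indices attain the minimum of min_i(a_i + i · x_0).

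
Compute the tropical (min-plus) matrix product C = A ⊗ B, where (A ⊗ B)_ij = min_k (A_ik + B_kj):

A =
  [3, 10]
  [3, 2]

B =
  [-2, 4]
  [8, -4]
A ⊗ B =
  [1, 6]
  [1, -2]

Apply the min-plus product entry-by-entry:
  C[0][0] = min over k of (A[0][0] + B[0][0] = 3 + -2 = 1, A[0][1] + B[1][0] = 10 + 8 = 18) = 1 (attained at k = 0)
  C[0][1] = min over k of (A[0][0] + B[0][1] = 3 + 4 = 7, A[0][1] + B[1][1] = 10 + -4 = 6) = 6 (attained at k = 1)
  C[1][0] = min over k of (A[1][0] + B[0][0] = 3 + -2 = 1, A[1][1] + B[1][0] = 2 + 8 = 10) = 1 (attained at k = 0)
  C[1][1] = min over k of (A[1][0] + B[0][1] = 3 + 4 = 7, A[1][1] + B[1][1] = 2 + -4 = -2) = -2 (attained at k = 1)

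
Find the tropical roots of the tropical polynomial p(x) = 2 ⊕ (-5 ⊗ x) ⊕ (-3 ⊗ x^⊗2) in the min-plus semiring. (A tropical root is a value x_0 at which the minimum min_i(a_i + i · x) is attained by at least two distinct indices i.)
Roots: {-2, 7}

Each tropical root is a break point of the lower envelope of the lines y = a_i + i · x (there are 3 lines, with slopes 0, 1, ..., 2). Only the lines that attain the minimum somewhere contribute to roots; other lines are dominated. Here the surviving (envelope) indices are i = 2, i = 1, i = 0.
Intersections between consecutive envelope lines give the roots: for adjacent envelope indices i < j the intersection is x = (a_i − a_j) / (j − i). Reading off the sorted break points: {-2, 7}.
Verification: at each break x_0, at least two indices attain the minimum of min_i(a_i + i · x_0).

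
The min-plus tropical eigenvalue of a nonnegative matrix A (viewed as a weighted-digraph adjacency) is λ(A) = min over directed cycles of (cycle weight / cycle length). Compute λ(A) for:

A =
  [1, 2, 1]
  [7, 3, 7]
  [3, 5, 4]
λ(A) = 1

Enumerate directed cycles and compute their means (weight / length). Sample:
  cycle 0 → 0: weight = 1, length = 1, mean = 1/1 ≈ 1.000
  cycle 1 → 1: weight = 3, length = 1, mean = 3/1 ≈ 3.000
  cycle 2 → 2: weight = 4, length = 1, mean = 4/1 ≈ 4.000
  cycle 0 → 1 → 0: weight = 9, length = 2, mean = 9/2 ≈ 4.500
  cycle 0 → 2 → 0: weight = 4, length = 2, mean = 4/2 ≈ 2.000
  cycle 1 → 0 → 1: weight = 9, length = 2, mean = 9/2 ≈ 4.500
Minimum mean = 1.000, attained e.g. along the cycle 0 → 0 with weight 1 and length 1. So λ(A) = 1/1 = 1.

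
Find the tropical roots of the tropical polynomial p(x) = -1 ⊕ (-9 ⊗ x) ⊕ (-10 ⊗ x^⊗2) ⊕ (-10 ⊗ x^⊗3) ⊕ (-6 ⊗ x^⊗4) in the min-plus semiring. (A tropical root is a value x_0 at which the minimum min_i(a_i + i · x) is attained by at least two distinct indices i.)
Roots: {-4, 0, 1, 8}

Each tropical root is a break point of the lower envelope of the lines y = a_i + i · x (there are 5 lines, with slopes 0, 1, ..., 4). Only the lines that attain the minimum somewhere contribute to roots; other lines are dominated. Here the surviving (envelope) indices are i = 4, i = 3, i = 2, i = 1, i = 0.
Intersections between consecutive envelope lines give the roots: for adjacent envelope indices i < j the intersection is x = (a_i − a_j) / (j − i). Reading off the sorted break points: {-4, 0, 1, 8}.
Verification: at each break x_0, at least two indices attain the minimum of min_i(a_i + i · x_0).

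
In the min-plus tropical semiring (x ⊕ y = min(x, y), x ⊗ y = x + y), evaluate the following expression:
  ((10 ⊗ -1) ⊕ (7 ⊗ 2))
((10 ⊗ -1) ⊕ (7 ⊗ 2)) = 9

Expand innermost to outermost. Recall ⊕ takes the minimum of its arguments and ⊗ takes their sum. Working out the expression ((10 ⊗ -1) ⊕ (7 ⊗ 2)) gives 9.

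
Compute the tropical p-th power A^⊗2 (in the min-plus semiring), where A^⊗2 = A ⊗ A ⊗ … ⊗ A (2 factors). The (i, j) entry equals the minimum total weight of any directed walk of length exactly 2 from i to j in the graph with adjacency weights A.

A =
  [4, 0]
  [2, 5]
A^⊗2 =
  [2, 4]
  [6, 2]

Each entry (A^⊗2)_ij equals the minimum over all length-2 walks i = v_0 → v_1 → … → v_2 = j of Σ_t A[v_t][v_{t+1}]. For example, for (i, j) = (0, 1) we minimise over 2 possible intermediate vertex sequences; the minimum is 4, attained along the walk 0 → 0 → 1.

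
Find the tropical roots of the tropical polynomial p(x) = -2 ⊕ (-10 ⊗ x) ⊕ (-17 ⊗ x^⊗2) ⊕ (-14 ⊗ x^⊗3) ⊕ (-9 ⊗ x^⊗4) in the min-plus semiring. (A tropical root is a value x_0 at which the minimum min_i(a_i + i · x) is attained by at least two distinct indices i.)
Roots: {-5, -3, 7, 8}

Each tropical root is a break point of the lower envelope of the lines y = a_i + i · x (there are 5 lines, with slopes 0, 1, ..., 4). Only the lines that attain the minimum somewhere contribute to roots; other lines are dominated. Here the surviving (envelope) indices are i = 4, i = 3, i = 2, i = 1, i = 0.
Intersections between consecutive envelope lines give the roots: for adjacent envelope indices i < j the intersection is x = (a_i − a_j) / (j − i). Reading off the sorted break points: {-5, -3, 7, 8}.
Verification: at each break x_0, at least two indices attain the minimum of min_i(a_i + i · x_0).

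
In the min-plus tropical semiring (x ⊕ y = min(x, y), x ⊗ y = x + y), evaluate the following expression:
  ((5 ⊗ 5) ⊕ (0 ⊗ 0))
((5 ⊗ 5) ⊕ (0 ⊗ 0)) = 0

Expand innermost to outermost. Recall ⊕ takes the minimum of its arguments and ⊗ takes their sum. Working out the expression ((5 ⊗ 5) ⊕ (0 ⊗ 0)) gives 0.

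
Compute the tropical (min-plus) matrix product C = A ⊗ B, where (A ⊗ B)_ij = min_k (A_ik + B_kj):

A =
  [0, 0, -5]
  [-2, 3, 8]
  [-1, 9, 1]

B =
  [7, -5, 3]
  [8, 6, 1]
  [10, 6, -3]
A ⊗ B =
  [5, -5, -8]
  [5, -7, 1]
  [6, -6, -2]

Apply the min-plus product entry-by-entry:
  C[0][0] = min over k of (A[0][0] + B[0][0] = 0 + 7 = 7, A[0][1] + B[1][0] = 0 + 8 = 8, A[0][2] + B[2][0] = -5 + 10 = 5) = 5 (attained at k = 2)
  C[0][1] = min over k of (A[0][0] + B[0][1] = 0 + -5 = -5, A[0][1] + B[1][1] = 0 + 6 = 6, A[0][2] + B[2][1] = -5 + 6 = 1) = -5 (attained at k = 0)
  C[0][2] = min over k of (A[0][0] + B[0][2] = 0 + 3 = 3, A[0][1] + B[1][2] = 0 + 1 = 1, A[0][2] + B[2][2] = -5 + -3 = -8) = -8 (attained at k = 2)
  C[1][0] = min over k of (A[1][0] + B[0][0] = -2 + 7 = 5, A[1][1] + B[1][0] = 3 + 8 = 11, A[1][2] + B[2][0] = 8 + 10 = 18) = 5 (attained at k = 0)
  C[1][1] = min over k of (A[1][0] + B[0][1] = -2 + -5 = -7, A[1][1] + B[1][1] = 3 + 6 = 9, A[1][2] + B[2][1] = 8 + 6 = 14) = -7 (attained at k = 0)
  C[1][2] = min over k of (A[1][0] + B[0][2] = -2 + 3 = 1, A[1][1] + B[1][2] = 3 + 1 = 4, A[1][2] + B[2][2] = 8 + -3 = 5) = 1 (attained at k = 0)
  C[2][0] = min over k of (A[2][0] + B[0][0] = -1 + 7 = 6, A[2][1] + B[1][0] = 9 + 8 = 17, A[2][2] + B[2][0] = 1 + 10 = 11) = 6 (attained at k = 0)
  C[2][1] = min over k of (A[2][0] + B[0][1] = -1 + -5 = -6, A[2][1] + B[1][1] = 9 + 6 = 15, A[2][2] + B[2][1] = 1 + 6 = 7) = -6 (attained at k = 0)
  C[2][2] = min over k of (A[2][0] + B[0][2] = -1 + 3 = 2, A[2][1] + B[1][2] = 9 + 1 = 10, A[2][2] + B[2][2] = 1 + -3 = -2) = -2 (attained at k = 2)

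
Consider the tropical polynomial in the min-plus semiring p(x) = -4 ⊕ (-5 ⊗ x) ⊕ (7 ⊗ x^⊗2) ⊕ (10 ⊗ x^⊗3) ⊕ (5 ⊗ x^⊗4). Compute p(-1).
p(-1) = -6

A tropical monomial a ⊗ x^⊗i evaluates to a + i · x. Evaluating each term at x = -1:
  Term 0 contributes -4 + 0 · -1 = -4
  Term 1 contributes -5 + 1 · -1 = -6
  Term 2 contributes 7 + 2 · -1 = 5
  Term 3 contributes 10 + 3 · -1 = 7
  Term 4 contributes 5 + 4 · -1 = 1
p(-1) = ⊕ of these = min[-4, -6, 5, 7, 1] = -6.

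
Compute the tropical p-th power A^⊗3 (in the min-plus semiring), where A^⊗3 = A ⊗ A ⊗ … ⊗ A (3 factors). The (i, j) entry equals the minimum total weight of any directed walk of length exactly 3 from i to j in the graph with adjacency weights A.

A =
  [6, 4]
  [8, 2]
A^⊗3 =
  [14, 8]
  [12, 6]

Each entry (A^⊗3)_ij equals the minimum over all length-3 walks i = v_0 → v_1 → … → v_3 = j of Σ_t A[v_t][v_{t+1}]. For example, for (i, j) = (0, 1) we minimise over 4 possible intermediate vertex sequences; the minimum is 8, attained along the walk 0 → 1 → 1 → 1.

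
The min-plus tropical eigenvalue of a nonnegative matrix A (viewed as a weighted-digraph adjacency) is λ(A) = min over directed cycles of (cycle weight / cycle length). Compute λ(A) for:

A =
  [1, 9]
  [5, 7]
λ(A) = 1

Enumerate directed cycles and compute their means (weight / length). Sample:
  cycle 0 → 0: weight = 1, length = 1, mean = 1/1 ≈ 1.000
  cycle 1 → 1: weight = 7, length = 1, mean = 7/1 ≈ 7.000
  cycle 0 → 1 → 0: weight = 14, length = 2, mean = 14/2 ≈ 7.000
  cycle 1 → 0 → 1: weight = 14, length = 2, mean = 14/2 ≈ 7.000
Minimum mean = 1.000, attained e.g. along the cycle 0 → 0 with weight 1 and length 1. So λ(A) = 1/1 = 1.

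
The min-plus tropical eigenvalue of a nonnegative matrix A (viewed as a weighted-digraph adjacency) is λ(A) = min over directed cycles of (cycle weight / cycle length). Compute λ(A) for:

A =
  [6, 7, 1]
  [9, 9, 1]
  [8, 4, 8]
λ(A) = 5/2

Enumerate directed cycles and compute their means (weight / length). Sample:
  cycle 0 → 0: weight = 6, length = 1, mean = 6/1 ≈ 6.000
  cycle 1 → 1: weight = 9, length = 1, mean = 9/1 ≈ 9.000
  cycle 2 → 2: weight = 8, length = 1, mean = 8/1 ≈ 8.000
  cycle 0 → 1 → 0: weight = 16, length = 2, mean = 16/2 ≈ 8.000
  cycle 0 → 2 → 0: weight = 9, length = 2, mean = 9/2 ≈ 4.500
  cycle 1 → 0 → 1: weight = 16, length = 2, mean = 16/2 ≈ 8.000
Minimum mean = 2.500, attained e.g. along the cycle 1 → 2 → 1 with weight 5 and length 2. So λ(A) = 5/2 = 5/2.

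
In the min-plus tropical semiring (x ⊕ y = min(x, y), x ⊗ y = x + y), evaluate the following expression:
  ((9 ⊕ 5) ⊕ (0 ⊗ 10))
((9 ⊕ 5) ⊕ (0 ⊗ 10)) = 5

Expand innermost to outermost. Recall ⊕ takes the minimum of its arguments and ⊗ takes their sum. Working out the expression ((9 ⊕ 5) ⊕ (0 ⊗ 10)) gives 5.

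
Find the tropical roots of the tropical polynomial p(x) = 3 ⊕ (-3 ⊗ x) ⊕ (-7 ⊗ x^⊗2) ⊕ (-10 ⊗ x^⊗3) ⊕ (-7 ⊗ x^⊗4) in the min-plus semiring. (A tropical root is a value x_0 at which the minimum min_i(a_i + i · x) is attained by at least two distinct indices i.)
Roots: {-3, 3, 4, 6}

Each tropical root is a break point of the lower envelope of the lines y = a_i + i · x (there are 5 lines, with slopes 0, 1, ..., 4). Only the lines that attain the minimum somewhere contribute to roots; other lines are dominated. Here the surviving (envelope) indices are i = 4, i = 3, i = 2, i = 1, i = 0.
Intersections between consecutive envelope lines give the roots: for adjacent envelope indices i < j the intersection is x = (a_i − a_j) / (j − i). Reading off the sorted break points: {-3, 3, 4, 6}.
Verification: at each break x_0, at least two indices attain the minimum of min_i(a_i + i · x_0).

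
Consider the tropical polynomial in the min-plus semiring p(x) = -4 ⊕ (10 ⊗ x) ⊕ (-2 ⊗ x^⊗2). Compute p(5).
p(5) = -4

A tropical monomial a ⊗ x^⊗i evaluates to a + i · x. Evaluating each term at x = 5:
  Term 0 contributes -4 + 0 · 5 = -4
  Term 1 contributes 10 + 1 · 5 = 15
  Term 2 contributes -2 + 2 · 5 = 8
p(5) = ⊕ of these = min[-4, 15, 8] = -4.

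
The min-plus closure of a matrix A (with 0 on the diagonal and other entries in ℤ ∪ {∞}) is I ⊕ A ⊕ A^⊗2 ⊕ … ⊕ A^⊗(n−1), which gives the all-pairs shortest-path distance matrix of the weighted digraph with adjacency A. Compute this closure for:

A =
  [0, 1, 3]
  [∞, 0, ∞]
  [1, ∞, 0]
Closure =
  [0, 1, 3]
  [∞, 0, ∞]
  [1, 2, 0]

This is the Floyd-Warshall all-pairs shortest-path computation. For each intermediate vertex k = 0, 1, …, 2, update dist[i][j] ← min(dist[i][j], dist[i][k] + dist[k][j]). The final matrix gives, for each (i, j), the minimum total weight of any directed path from i to j (possibly empty when i = j).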